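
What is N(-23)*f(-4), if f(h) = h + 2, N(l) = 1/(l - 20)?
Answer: 2/43 ≈ 0.046512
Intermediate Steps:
N(l) = 1/(-20 + l)
f(h) = 2 + h
N(-23)*f(-4) = (2 - 4)/(-20 - 23) = -2/(-43) = -1/43*(-2) = 2/43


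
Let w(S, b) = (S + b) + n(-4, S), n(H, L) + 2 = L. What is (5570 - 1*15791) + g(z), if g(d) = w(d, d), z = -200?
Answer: -10823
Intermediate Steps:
n(H, L) = -2 + L
w(S, b) = -2 + b + 2*S (w(S, b) = (S + b) + (-2 + S) = -2 + b + 2*S)
g(d) = -2 + 3*d (g(d) = -2 + d + 2*d = -2 + 3*d)
(5570 - 1*15791) + g(z) = (5570 - 1*15791) + (-2 + 3*(-200)) = (5570 - 15791) + (-2 - 600) = -10221 - 602 = -10823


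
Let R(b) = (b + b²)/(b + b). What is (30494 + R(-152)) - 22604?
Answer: 15629/2 ≈ 7814.5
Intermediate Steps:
R(b) = (b + b²)/(2*b) (R(b) = (b + b²)/((2*b)) = (b + b²)*(1/(2*b)) = (b + b²)/(2*b))
(30494 + R(-152)) - 22604 = (30494 + (½ + (½)*(-152))) - 22604 = (30494 + (½ - 76)) - 22604 = (30494 - 151/2) - 22604 = 60837/2 - 22604 = 15629/2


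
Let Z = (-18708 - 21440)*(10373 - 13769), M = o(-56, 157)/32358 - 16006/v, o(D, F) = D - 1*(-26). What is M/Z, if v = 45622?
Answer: -21637117/8386414934628792 ≈ -2.5800e-9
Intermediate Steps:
o(D, F) = 26 + D (o(D, F) = D + 26 = 26 + D)
M = -43274234/123019723 (M = (26 - 56)/32358 - 16006/45622 = -30*1/32358 - 16006*1/45622 = -5/5393 - 8003/22811 = -43274234/123019723 ≈ -0.35177)
Z = 136342608 (Z = -40148*(-3396) = 136342608)
M/Z = -43274234/123019723/136342608 = -43274234/123019723*1/136342608 = -21637117/8386414934628792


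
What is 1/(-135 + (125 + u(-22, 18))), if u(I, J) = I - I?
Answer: -⅒ ≈ -0.10000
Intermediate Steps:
u(I, J) = 0
1/(-135 + (125 + u(-22, 18))) = 1/(-135 + (125 + 0)) = 1/(-135 + 125) = 1/(-10) = -⅒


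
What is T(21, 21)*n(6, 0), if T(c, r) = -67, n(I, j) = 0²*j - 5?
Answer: 335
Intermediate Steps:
n(I, j) = -5 (n(I, j) = 0*j - 5 = 0 - 5 = -5)
T(21, 21)*n(6, 0) = -67*(-5) = 335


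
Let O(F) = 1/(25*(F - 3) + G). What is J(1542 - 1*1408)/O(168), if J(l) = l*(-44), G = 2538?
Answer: -39285048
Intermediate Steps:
O(F) = 1/(2463 + 25*F) (O(F) = 1/(25*(F - 3) + 2538) = 1/(25*(-3 + F) + 2538) = 1/((-75 + 25*F) + 2538) = 1/(2463 + 25*F))
J(l) = -44*l
J(1542 - 1*1408)/O(168) = (-44*(1542 - 1*1408))/(1/(2463 + 25*168)) = (-44*(1542 - 1408))/(1/(2463 + 4200)) = (-44*134)/(1/6663) = -5896/1/6663 = -5896*6663 = -39285048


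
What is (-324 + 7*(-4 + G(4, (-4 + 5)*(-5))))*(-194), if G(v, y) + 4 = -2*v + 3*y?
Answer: 104954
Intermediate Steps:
G(v, y) = -4 - 2*v + 3*y (G(v, y) = -4 + (-2*v + 3*y) = -4 - 2*v + 3*y)
(-324 + 7*(-4 + G(4, (-4 + 5)*(-5))))*(-194) = (-324 + 7*(-4 + (-4 - 2*4 + 3*((-4 + 5)*(-5)))))*(-194) = (-324 + 7*(-4 + (-4 - 8 + 3*(1*(-5)))))*(-194) = (-324 + 7*(-4 + (-4 - 8 + 3*(-5))))*(-194) = (-324 + 7*(-4 + (-4 - 8 - 15)))*(-194) = (-324 + 7*(-4 - 27))*(-194) = (-324 + 7*(-31))*(-194) = (-324 - 217)*(-194) = -541*(-194) = 104954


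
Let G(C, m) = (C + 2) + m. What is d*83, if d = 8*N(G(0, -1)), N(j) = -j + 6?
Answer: 3320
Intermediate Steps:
G(C, m) = 2 + C + m (G(C, m) = (2 + C) + m = 2 + C + m)
N(j) = 6 - j
d = 40 (d = 8*(6 - (2 + 0 - 1)) = 8*(6 - 1*1) = 8*(6 - 1) = 8*5 = 40)
d*83 = 40*83 = 3320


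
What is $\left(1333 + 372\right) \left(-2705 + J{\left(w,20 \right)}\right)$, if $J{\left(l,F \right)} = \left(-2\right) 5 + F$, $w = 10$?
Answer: $-4594975$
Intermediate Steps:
$J{\left(l,F \right)} = -10 + F$
$\left(1333 + 372\right) \left(-2705 + J{\left(w,20 \right)}\right) = \left(1333 + 372\right) \left(-2705 + \left(-10 + 20\right)\right) = 1705 \left(-2705 + 10\right) = 1705 \left(-2695\right) = -4594975$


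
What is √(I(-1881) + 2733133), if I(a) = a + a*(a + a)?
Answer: √9807574 ≈ 3131.7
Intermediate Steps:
I(a) = a + 2*a² (I(a) = a + a*(2*a) = a + 2*a²)
√(I(-1881) + 2733133) = √(-1881*(1 + 2*(-1881)) + 2733133) = √(-1881*(1 - 3762) + 2733133) = √(-1881*(-3761) + 2733133) = √(7074441 + 2733133) = √9807574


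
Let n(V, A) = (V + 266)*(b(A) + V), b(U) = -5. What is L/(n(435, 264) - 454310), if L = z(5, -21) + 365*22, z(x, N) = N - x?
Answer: -667/12740 ≈ -0.052355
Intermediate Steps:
n(V, A) = (-5 + V)*(266 + V) (n(V, A) = (V + 266)*(-5 + V) = (266 + V)*(-5 + V) = (-5 + V)*(266 + V))
L = 8004 (L = (-21 - 1*5) + 365*22 = (-21 - 5) + 8030 = -26 + 8030 = 8004)
L/(n(435, 264) - 454310) = 8004/((-1330 + 435² + 261*435) - 454310) = 8004/((-1330 + 189225 + 113535) - 454310) = 8004/(301430 - 454310) = 8004/(-152880) = 8004*(-1/152880) = -667/12740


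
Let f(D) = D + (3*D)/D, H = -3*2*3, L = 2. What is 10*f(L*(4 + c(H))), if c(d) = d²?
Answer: 6590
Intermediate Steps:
H = -18 (H = -6*3 = -18)
f(D) = 3 + D (f(D) = D + 3 = 3 + D)
10*f(L*(4 + c(H))) = 10*(3 + 2*(4 + (-18)²)) = 10*(3 + 2*(4 + 324)) = 10*(3 + 2*328) = 10*(3 + 656) = 10*659 = 6590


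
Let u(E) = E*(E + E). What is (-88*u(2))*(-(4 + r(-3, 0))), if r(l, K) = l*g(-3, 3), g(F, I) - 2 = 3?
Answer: -7744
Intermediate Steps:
g(F, I) = 5 (g(F, I) = 2 + 3 = 5)
u(E) = 2*E**2 (u(E) = E*(2*E) = 2*E**2)
r(l, K) = 5*l (r(l, K) = l*5 = 5*l)
(-88*u(2))*(-(4 + r(-3, 0))) = (-176*2**2)*(-(4 + 5*(-3))) = (-176*4)*(-(4 - 15)) = (-88*8)*(-1*(-11)) = -704*11 = -7744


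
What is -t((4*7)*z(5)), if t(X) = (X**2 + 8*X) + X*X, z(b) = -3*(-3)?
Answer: -129024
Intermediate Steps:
z(b) = 9
t(X) = 2*X**2 + 8*X (t(X) = (X**2 + 8*X) + X**2 = 2*X**2 + 8*X)
-t((4*7)*z(5)) = -2*(4*7)*9*(4 + (4*7)*9) = -2*28*9*(4 + 28*9) = -2*252*(4 + 252) = -2*252*256 = -1*129024 = -129024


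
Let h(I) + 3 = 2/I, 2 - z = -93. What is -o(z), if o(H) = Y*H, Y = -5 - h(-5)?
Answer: 152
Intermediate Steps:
z = 95 (z = 2 - 1*(-93) = 2 + 93 = 95)
h(I) = -3 + 2/I
Y = -8/5 (Y = -5 - (-3 + 2/(-5)) = -5 - (-3 + 2*(-1/5)) = -5 - (-3 - 2/5) = -5 - 1*(-17/5) = -5 + 17/5 = -8/5 ≈ -1.6000)
o(H) = -8*H/5
-o(z) = -(-8)*95/5 = -1*(-152) = 152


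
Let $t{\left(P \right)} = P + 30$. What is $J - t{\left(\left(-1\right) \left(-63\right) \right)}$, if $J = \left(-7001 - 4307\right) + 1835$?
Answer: $-9566$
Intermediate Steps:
$t{\left(P \right)} = 30 + P$
$J = -9473$ ($J = -11308 + 1835 = -9473$)
$J - t{\left(\left(-1\right) \left(-63\right) \right)} = -9473 - \left(30 - -63\right) = -9473 - \left(30 + 63\right) = -9473 - 93 = -9566$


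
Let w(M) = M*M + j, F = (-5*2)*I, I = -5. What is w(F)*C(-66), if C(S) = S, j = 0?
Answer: -165000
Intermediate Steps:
F = 50 (F = -5*2*(-5) = -10*(-5) = 50)
w(M) = M**2 (w(M) = M*M + 0 = M**2 + 0 = M**2)
w(F)*C(-66) = 50**2*(-66) = 2500*(-66) = -165000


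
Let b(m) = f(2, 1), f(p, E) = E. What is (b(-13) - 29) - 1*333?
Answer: -361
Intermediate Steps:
b(m) = 1
(b(-13) - 29) - 1*333 = (1 - 29) - 1*333 = -28 - 333 = -361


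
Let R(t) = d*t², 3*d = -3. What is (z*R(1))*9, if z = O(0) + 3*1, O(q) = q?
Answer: -27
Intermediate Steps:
d = -1 (d = (⅓)*(-3) = -1)
R(t) = -t²
z = 3 (z = 0 + 3*1 = 0 + 3 = 3)
(z*R(1))*9 = (3*(-1*1²))*9 = (3*(-1*1))*9 = (3*(-1))*9 = -3*9 = -27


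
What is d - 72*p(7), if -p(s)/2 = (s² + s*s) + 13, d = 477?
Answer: 16461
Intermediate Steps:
p(s) = -26 - 4*s² (p(s) = -2*((s² + s*s) + 13) = -2*((s² + s²) + 13) = -2*(2*s² + 13) = -2*(13 + 2*s²) = -26 - 4*s²)
d - 72*p(7) = 477 - 72*(-26 - 4*7²) = 477 - 72*(-26 - 4*49) = 477 - 72*(-26 - 196) = 477 - 72*(-222) = 477 + 15984 = 16461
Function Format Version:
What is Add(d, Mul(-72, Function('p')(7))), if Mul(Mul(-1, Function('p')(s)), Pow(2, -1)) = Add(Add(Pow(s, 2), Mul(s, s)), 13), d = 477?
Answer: 16461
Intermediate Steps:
Function('p')(s) = Add(-26, Mul(-4, Pow(s, 2))) (Function('p')(s) = Mul(-2, Add(Add(Pow(s, 2), Mul(s, s)), 13)) = Mul(-2, Add(Add(Pow(s, 2), Pow(s, 2)), 13)) = Mul(-2, Add(Mul(2, Pow(s, 2)), 13)) = Mul(-2, Add(13, Mul(2, Pow(s, 2)))) = Add(-26, Mul(-4, Pow(s, 2))))
Add(d, Mul(-72, Function('p')(7))) = Add(477, Mul(-72, Add(-26, Mul(-4, Pow(7, 2))))) = Add(477, Mul(-72, Add(-26, Mul(-4, 49)))) = Add(477, Mul(-72, Add(-26, -196))) = Add(477, Mul(-72, -222)) = Add(477, 15984) = 16461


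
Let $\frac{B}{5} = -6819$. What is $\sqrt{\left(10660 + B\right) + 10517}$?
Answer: $i \sqrt{12918} \approx 113.66 i$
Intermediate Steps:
$B = -34095$ ($B = 5 \left(-6819\right) = -34095$)
$\sqrt{\left(10660 + B\right) + 10517} = \sqrt{\left(10660 - 34095\right) + 10517} = \sqrt{-23435 + 10517} = \sqrt{-12918} = i \sqrt{12918}$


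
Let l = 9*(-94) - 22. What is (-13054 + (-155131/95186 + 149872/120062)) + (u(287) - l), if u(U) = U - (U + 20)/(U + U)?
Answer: -1393947519362821/117139270703 ≈ -11900.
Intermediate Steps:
l = -868 (l = -846 - 22 = -868)
u(U) = U - (20 + U)/(2*U)
(-13054 + (-155131/95186 + 149872/120062)) + (u(287) - l) = (-13054 + (-155131/95186 + 149872/120062)) + ((-½ + 287 - 10/287) - 1*(-868)) = (-13054 + (-155131*1/95186 + 149872*(1/120062))) + ((-½ + 287 - 10*1/287) + 868) = (-13054 + (-155131/95186 + 74936/60031)) + ((-½ + 287 - 10/287) + 868) = (-13054 - 2179810965/5714110766) + (164431/574 + 868) = -74594181750329/5714110766 + 662663/574 = -1393947519362821/117139270703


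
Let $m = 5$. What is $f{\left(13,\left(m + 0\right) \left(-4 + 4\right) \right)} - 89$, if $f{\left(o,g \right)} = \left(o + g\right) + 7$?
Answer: $-69$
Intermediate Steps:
$f{\left(o,g \right)} = 7 + g + o$ ($f{\left(o,g \right)} = \left(g + o\right) + 7 = 7 + g + o$)
$f{\left(13,\left(m + 0\right) \left(-4 + 4\right) \right)} - 89 = \left(7 + \left(5 + 0\right) \left(-4 + 4\right) + 13\right) - 89 = \left(7 + 5 \cdot 0 + 13\right) - 89 = \left(7 + 0 + 13\right) - 89 = 20 - 89 = -69$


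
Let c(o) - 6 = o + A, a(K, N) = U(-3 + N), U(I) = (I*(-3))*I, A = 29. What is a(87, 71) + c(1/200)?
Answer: -2767399/200 ≈ -13837.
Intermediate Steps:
U(I) = -3*I² (U(I) = (-3*I)*I = -3*I²)
a(K, N) = -3*(-3 + N)²
c(o) = 35 + o (c(o) = 6 + (o + 29) = 6 + (29 + o) = 35 + o)
a(87, 71) + c(1/200) = -3*(-3 + 71)² + (35 + 1/200) = -3*68² + (35 + 1/200) = -3*4624 + 7001/200 = -13872 + 7001/200 = -2767399/200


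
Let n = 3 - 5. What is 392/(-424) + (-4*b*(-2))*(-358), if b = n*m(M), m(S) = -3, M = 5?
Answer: -910801/53 ≈ -17185.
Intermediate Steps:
n = -2
b = 6 (b = -2*(-3) = 6)
392/(-424) + (-4*b*(-2))*(-358) = 392/(-424) + (-4*6*(-2))*(-358) = 392*(-1/424) - 24*(-2)*(-358) = -49/53 + 48*(-358) = -49/53 - 17184 = -910801/53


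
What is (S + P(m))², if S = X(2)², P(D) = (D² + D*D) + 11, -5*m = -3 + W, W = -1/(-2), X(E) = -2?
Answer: 961/4 ≈ 240.25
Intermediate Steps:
W = ½ (W = -1*(-½) = ½ ≈ 0.50000)
m = ½ (m = -(-3 + ½)/5 = -⅕*(-5/2) = ½ ≈ 0.50000)
P(D) = 11 + 2*D² (P(D) = (D² + D²) + 11 = 2*D² + 11 = 11 + 2*D²)
S = 4 (S = (-2)² = 4)
(S + P(m))² = (4 + (11 + 2*(½)²))² = (4 + (11 + 2*(¼)))² = (4 + (11 + ½))² = (4 + 23/2)² = (31/2)² = 961/4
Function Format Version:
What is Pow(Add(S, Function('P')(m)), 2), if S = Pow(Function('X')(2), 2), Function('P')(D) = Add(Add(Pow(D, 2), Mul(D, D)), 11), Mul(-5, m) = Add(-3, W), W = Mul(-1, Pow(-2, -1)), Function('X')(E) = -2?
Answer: Rational(961, 4) ≈ 240.25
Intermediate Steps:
W = Rational(1, 2) (W = Mul(-1, Rational(-1, 2)) = Rational(1, 2) ≈ 0.50000)
m = Rational(1, 2) (m = Mul(Rational(-1, 5), Add(-3, Rational(1, 2))) = Mul(Rational(-1, 5), Rational(-5, 2)) = Rational(1, 2) ≈ 0.50000)
Function('P')(D) = Add(11, Mul(2, Pow(D, 2))) (Function('P')(D) = Add(Add(Pow(D, 2), Pow(D, 2)), 11) = Add(Mul(2, Pow(D, 2)), 11) = Add(11, Mul(2, Pow(D, 2))))
S = 4 (S = Pow(-2, 2) = 4)
Pow(Add(S, Function('P')(m)), 2) = Pow(Add(4, Add(11, Mul(2, Pow(Rational(1, 2), 2)))), 2) = Pow(Add(4, Add(11, Mul(2, Rational(1, 4)))), 2) = Pow(Add(4, Add(11, Rational(1, 2))), 2) = Pow(Add(4, Rational(23, 2)), 2) = Pow(Rational(31, 2), 2) = Rational(961, 4)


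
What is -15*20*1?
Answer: -300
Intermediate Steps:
-15*20*1 = -300*1 = -300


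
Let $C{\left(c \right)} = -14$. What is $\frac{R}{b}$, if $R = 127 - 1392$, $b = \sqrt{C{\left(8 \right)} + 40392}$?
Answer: $- \frac{1265 \sqrt{40378}}{40378} \approx -6.2953$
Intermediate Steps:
$b = \sqrt{40378}$ ($b = \sqrt{-14 + 40392} = \sqrt{40378} \approx 200.94$)
$R = -1265$ ($R = 127 - 1392 = -1265$)
$\frac{R}{b} = - \frac{1265}{\sqrt{40378}} = - 1265 \frac{\sqrt{40378}}{40378} = - \frac{1265 \sqrt{40378}}{40378}$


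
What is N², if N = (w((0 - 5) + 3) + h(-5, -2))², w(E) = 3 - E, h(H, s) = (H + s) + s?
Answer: 256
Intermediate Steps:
h(H, s) = H + 2*s
N = 16 (N = ((3 - ((0 - 5) + 3)) + (-5 + 2*(-2)))² = ((3 - (-5 + 3)) + (-5 - 4))² = ((3 - 1*(-2)) - 9)² = ((3 + 2) - 9)² = (5 - 9)² = (-4)² = 16)
N² = 16² = 256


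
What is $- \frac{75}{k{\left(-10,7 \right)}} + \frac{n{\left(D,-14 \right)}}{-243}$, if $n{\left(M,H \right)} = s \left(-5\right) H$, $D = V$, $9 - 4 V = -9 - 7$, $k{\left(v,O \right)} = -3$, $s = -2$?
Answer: $\frac{6215}{243} \approx 25.576$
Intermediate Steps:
$V = \frac{25}{4}$ ($V = \frac{9}{4} - \frac{-9 - 7}{4} = \frac{9}{4} - -4 = \frac{9}{4} + 4 = \frac{25}{4} \approx 6.25$)
$D = \frac{25}{4} \approx 6.25$
$n{\left(M,H \right)} = 10 H$ ($n{\left(M,H \right)} = \left(-2\right) \left(-5\right) H = 10 H$)
$- \frac{75}{k{\left(-10,7 \right)}} + \frac{n{\left(D,-14 \right)}}{-243} = - \frac{75}{-3} + \frac{10 \left(-14\right)}{-243} = \left(-75\right) \left(- \frac{1}{3}\right) - - \frac{140}{243} = 25 + \frac{140}{243} = \frac{6215}{243}$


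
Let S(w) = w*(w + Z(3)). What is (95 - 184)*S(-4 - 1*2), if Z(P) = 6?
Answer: 0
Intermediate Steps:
S(w) = w*(6 + w) (S(w) = w*(w + 6) = w*(6 + w))
(95 - 184)*S(-4 - 1*2) = (95 - 184)*((-4 - 1*2)*(6 + (-4 - 1*2))) = -89*(-4 - 2)*(6 + (-4 - 2)) = -(-534)*(6 - 6) = -(-534)*0 = -89*0 = 0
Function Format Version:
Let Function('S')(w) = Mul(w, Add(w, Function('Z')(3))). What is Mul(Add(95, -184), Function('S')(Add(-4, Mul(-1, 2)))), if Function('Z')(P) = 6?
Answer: 0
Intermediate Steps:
Function('S')(w) = Mul(w, Add(6, w)) (Function('S')(w) = Mul(w, Add(w, 6)) = Mul(w, Add(6, w)))
Mul(Add(95, -184), Function('S')(Add(-4, Mul(-1, 2)))) = Mul(Add(95, -184), Mul(Add(-4, Mul(-1, 2)), Add(6, Add(-4, Mul(-1, 2))))) = Mul(-89, Mul(Add(-4, -2), Add(6, Add(-4, -2)))) = Mul(-89, Mul(-6, Add(6, -6))) = Mul(-89, Mul(-6, 0)) = Mul(-89, 0) = 0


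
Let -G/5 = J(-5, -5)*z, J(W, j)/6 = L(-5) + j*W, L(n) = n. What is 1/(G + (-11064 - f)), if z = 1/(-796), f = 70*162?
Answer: -199/4458246 ≈ -4.4636e-5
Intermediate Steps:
f = 11340
J(W, j) = -30 + 6*W*j (J(W, j) = 6*(-5 + j*W) = 6*(-5 + W*j) = -30 + 6*W*j)
z = -1/796 ≈ -0.0012563
G = 150/199 (G = -5*(-30 + 6*(-5)*(-5))*(-1)/796 = -5*(-30 + 150)*(-1)/796 = -600*(-1)/796 = -5*(-30/199) = 150/199 ≈ 0.75377)
1/(G + (-11064 - f)) = 1/(150/199 + (-11064 - 1*11340)) = 1/(150/199 + (-11064 - 11340)) = 1/(150/199 - 22404) = 1/(-4458246/199) = -199/4458246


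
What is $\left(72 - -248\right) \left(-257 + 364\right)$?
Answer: $34240$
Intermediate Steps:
$\left(72 - -248\right) \left(-257 + 364\right) = \left(72 + 248\right) 107 = 320 \cdot 107 = 34240$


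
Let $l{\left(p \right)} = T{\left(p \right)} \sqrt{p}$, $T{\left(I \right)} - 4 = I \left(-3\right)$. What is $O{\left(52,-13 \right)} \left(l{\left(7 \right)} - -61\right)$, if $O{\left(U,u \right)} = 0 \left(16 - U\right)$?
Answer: $0$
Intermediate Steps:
$O{\left(U,u \right)} = 0$
$T{\left(I \right)} = 4 - 3 I$ ($T{\left(I \right)} = 4 + I \left(-3\right) = 4 - 3 I$)
$l{\left(p \right)} = \sqrt{p} \left(4 - 3 p\right)$ ($l{\left(p \right)} = \left(4 - 3 p\right) \sqrt{p} = \sqrt{p} \left(4 - 3 p\right)$)
$O{\left(52,-13 \right)} \left(l{\left(7 \right)} - -61\right) = 0 \left(\sqrt{7} \left(4 - 21\right) - -61\right) = 0 \left(\sqrt{7} \left(4 - 21\right) + 61\right) = 0 \left(\sqrt{7} \left(-17\right) + 61\right) = 0 \left(- 17 \sqrt{7} + 61\right) = 0 \left(61 - 17 \sqrt{7}\right) = 0$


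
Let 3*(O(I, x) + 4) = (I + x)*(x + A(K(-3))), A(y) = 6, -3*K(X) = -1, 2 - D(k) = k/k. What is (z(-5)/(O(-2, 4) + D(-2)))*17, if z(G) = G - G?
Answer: 0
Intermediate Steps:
D(k) = 1 (D(k) = 2 - k/k = 2 - 1*1 = 2 - 1 = 1)
z(G) = 0
K(X) = 1/3 (K(X) = -1/3*(-1) = 1/3)
O(I, x) = -4 + (6 + x)*(I + x)/3 (O(I, x) = -4 + ((I + x)*(x + 6))/3 = -4 + ((I + x)*(6 + x))/3 = -4 + ((6 + x)*(I + x))/3 = -4 + (6 + x)*(I + x)/3)
(z(-5)/(O(-2, 4) + D(-2)))*17 = (0/((-4 + 2*(-2) + 2*4 + (1/3)*4**2 + (1/3)*(-2)*4) + 1))*17 = (0/((-4 - 4 + 8 + (1/3)*16 - 8/3) + 1))*17 = (0/((-4 - 4 + 8 + 16/3 - 8/3) + 1))*17 = (0/(8/3 + 1))*17 = (0/(11/3))*17 = (0*(3/11))*17 = 0*17 = 0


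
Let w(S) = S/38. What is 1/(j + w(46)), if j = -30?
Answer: -19/547 ≈ -0.034735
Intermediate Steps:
w(S) = S/38 (w(S) = S*(1/38) = S/38)
1/(j + w(46)) = 1/(-30 + (1/38)*46) = 1/(-30 + 23/19) = 1/(-547/19) = -19/547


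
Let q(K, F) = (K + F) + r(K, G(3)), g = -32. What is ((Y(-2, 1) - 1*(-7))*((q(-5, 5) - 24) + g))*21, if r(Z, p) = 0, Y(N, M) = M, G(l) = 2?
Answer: -9408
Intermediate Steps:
q(K, F) = F + K (q(K, F) = (K + F) + 0 = (F + K) + 0 = F + K)
((Y(-2, 1) - 1*(-7))*((q(-5, 5) - 24) + g))*21 = ((1 - 1*(-7))*(((5 - 5) - 24) - 32))*21 = ((1 + 7)*((0 - 24) - 32))*21 = (8*(-24 - 32))*21 = (8*(-56))*21 = -448*21 = -9408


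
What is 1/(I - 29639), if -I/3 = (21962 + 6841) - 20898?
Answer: -1/53354 ≈ -1.8743e-5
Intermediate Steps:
I = -23715 (I = -3*((21962 + 6841) - 20898) = -3*(28803 - 20898) = -3*7905 = -23715)
1/(I - 29639) = 1/(-23715 - 29639) = 1/(-53354) = -1/53354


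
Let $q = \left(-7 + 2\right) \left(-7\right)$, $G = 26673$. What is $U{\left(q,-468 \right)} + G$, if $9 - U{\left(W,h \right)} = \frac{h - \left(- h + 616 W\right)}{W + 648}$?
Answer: $\frac{18246302}{683} \approx 26715.0$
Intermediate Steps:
$q = 35$ ($q = \left(-5\right) \left(-7\right) = 35$)
$U{\left(W,h \right)} = 9 - \frac{- 616 W + 2 h}{648 + W}$ ($U{\left(W,h \right)} = 9 - \frac{h - \left(- h + 616 W\right)}{W + 648} = 9 - \frac{h - \left(- h + 616 W\right)}{648 + W} = 9 - \frac{- 616 W + 2 h}{648 + W}$)
$U{\left(q,-468 \right)} + G = \frac{5832 - -936 + 625 \cdot 35}{648 + 35} + 26673 = \frac{5832 + 936 + 21875}{683} + 26673 = \frac{1}{683} \cdot 28643 + 26673 = \frac{28643}{683} + 26673 = \frac{18246302}{683}$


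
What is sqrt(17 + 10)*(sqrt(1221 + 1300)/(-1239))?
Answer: -sqrt(7563)/413 ≈ -0.21057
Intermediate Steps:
sqrt(17 + 10)*(sqrt(1221 + 1300)/(-1239)) = sqrt(27)*(sqrt(2521)*(-1/1239)) = (3*sqrt(3))*(-sqrt(2521)/1239) = -sqrt(7563)/413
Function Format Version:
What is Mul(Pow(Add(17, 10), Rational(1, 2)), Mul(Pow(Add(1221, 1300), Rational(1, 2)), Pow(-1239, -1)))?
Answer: Mul(Rational(-1, 413), Pow(7563, Rational(1, 2))) ≈ -0.21057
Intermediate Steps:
Mul(Pow(Add(17, 10), Rational(1, 2)), Mul(Pow(Add(1221, 1300), Rational(1, 2)), Pow(-1239, -1))) = Mul(Pow(27, Rational(1, 2)), Mul(Pow(2521, Rational(1, 2)), Rational(-1, 1239))) = Mul(Mul(3, Pow(3, Rational(1, 2))), Mul(Rational(-1, 1239), Pow(2521, Rational(1, 2)))) = Mul(Rational(-1, 413), Pow(7563, Rational(1, 2)))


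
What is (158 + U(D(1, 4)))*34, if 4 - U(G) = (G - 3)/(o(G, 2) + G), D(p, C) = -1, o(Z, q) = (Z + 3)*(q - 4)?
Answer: 27404/5 ≈ 5480.8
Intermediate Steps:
o(Z, q) = (-4 + q)*(3 + Z) (o(Z, q) = (3 + Z)*(-4 + q) = (-4 + q)*(3 + Z))
U(G) = 4 - (-3 + G)/(-6 - G) (U(G) = 4 - (G - 3)/((-12 - 4*G + 3*2 + G*2) + G) = 4 - (-3 + G)/((-12 - 4*G + 6 + 2*G) + G) = 4 - (-3 + G)/((-6 - 2*G) + G) = 4 - (-3 + G)/(-6 - G))
(158 + U(D(1, 4)))*34 = (158 + (21 + 5*(-1))/(6 - 1))*34 = (158 + (21 - 5)/5)*34 = (158 + (1/5)*16)*34 = (158 + 16/5)*34 = (806/5)*34 = 27404/5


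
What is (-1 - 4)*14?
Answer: -70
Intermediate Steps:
(-1 - 4)*14 = -5*14 = -70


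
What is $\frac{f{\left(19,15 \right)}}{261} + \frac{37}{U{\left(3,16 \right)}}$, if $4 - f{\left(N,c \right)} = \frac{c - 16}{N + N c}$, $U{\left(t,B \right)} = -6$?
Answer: $- \frac{488071}{79344} \approx -6.1513$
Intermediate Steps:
$f{\left(N,c \right)} = 4 - \frac{-16 + c}{N + N c}$ ($f{\left(N,c \right)} = 4 - \frac{c - 16}{N + N c} = 4 - \frac{-16 + c}{N + N c}$)
$\frac{f{\left(19,15 \right)}}{261} + \frac{37}{U{\left(3,16 \right)}} = \frac{\frac{1}{19} \frac{1}{1 + 15} \left(16 - 15 + 4 \cdot 19 + 4 \cdot 19 \cdot 15\right)}{261} + \frac{37}{-6} = \frac{16 - 15 + 76 + 1140}{19 \cdot 16} \cdot \frac{1}{261} + 37 \left(- \frac{1}{6}\right) = \frac{1}{19} \cdot \frac{1}{16} \cdot 1217 \cdot \frac{1}{261} - \frac{37}{6} = \frac{1217}{304} \cdot \frac{1}{261} - \frac{37}{6} = \frac{1217}{79344} - \frac{37}{6} = - \frac{488071}{79344}$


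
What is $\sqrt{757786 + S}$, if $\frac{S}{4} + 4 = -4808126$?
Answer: $i \sqrt{18474734} \approx 4298.2 i$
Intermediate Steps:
$S = -19232520$ ($S = -16 + 4 \left(-4808126\right) = -16 - 19232504 = -19232520$)
$\sqrt{757786 + S} = \sqrt{757786 - 19232520} = \sqrt{-18474734} = i \sqrt{18474734}$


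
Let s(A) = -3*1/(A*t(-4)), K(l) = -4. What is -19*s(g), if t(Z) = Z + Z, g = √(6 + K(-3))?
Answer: -57*√2/16 ≈ -5.0381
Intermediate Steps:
g = √2 (g = √(6 - 4) = √2 ≈ 1.4142)
t(Z) = 2*Z
s(A) = 3/(8*A) (s(A) = -3*(-1/(8*A)) = -(-3)/(8*A) = 3/(8*A))
-19*s(g) = -57/(8*(√2)) = -57*√2/2/8 = -57*√2/16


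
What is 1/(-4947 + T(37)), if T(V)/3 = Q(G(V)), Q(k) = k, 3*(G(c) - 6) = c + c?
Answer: -1/4855 ≈ -0.00020597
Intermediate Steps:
G(c) = 6 + 2*c/3 (G(c) = 6 + (c + c)/3 = 6 + (2*c)/3 = 6 + 2*c/3)
T(V) = 18 + 2*V (T(V) = 3*(6 + 2*V/3) = 18 + 2*V)
1/(-4947 + T(37)) = 1/(-4947 + (18 + 2*37)) = 1/(-4947 + (18 + 74)) = 1/(-4947 + 92) = 1/(-4855) = -1/4855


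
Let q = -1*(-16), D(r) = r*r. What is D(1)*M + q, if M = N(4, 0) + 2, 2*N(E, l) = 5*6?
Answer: 33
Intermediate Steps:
D(r) = r²
q = 16
N(E, l) = 15 (N(E, l) = (5*6)/2 = (½)*30 = 15)
M = 17 (M = 15 + 2 = 17)
D(1)*M + q = 1²*17 + 16 = 1*17 + 16 = 17 + 16 = 33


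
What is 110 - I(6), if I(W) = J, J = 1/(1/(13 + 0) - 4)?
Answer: 5623/51 ≈ 110.25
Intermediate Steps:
J = -13/51 (J = 1/(1/13 - 4) = 1/(-51/13) = -13/51 ≈ -0.25490)
I(W) = -13/51
110 - I(6) = 110 - 1*(-13/51) = 110 + 13/51 = 5623/51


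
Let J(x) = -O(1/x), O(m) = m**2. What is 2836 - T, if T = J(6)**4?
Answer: 4763390975/1679616 ≈ 2836.0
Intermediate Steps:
J(x) = -1/x**2 (J(x) = -(1/x)**2 = -1/x**2)
T = 1/1679616 (T = (-1/6**2)**4 = (-1*1/36)**4 = (-1/36)**4 = 1/1679616 ≈ 5.9537e-7)
2836 - T = 2836 - 1*1/1679616 = 2836 - 1/1679616 = 4763390975/1679616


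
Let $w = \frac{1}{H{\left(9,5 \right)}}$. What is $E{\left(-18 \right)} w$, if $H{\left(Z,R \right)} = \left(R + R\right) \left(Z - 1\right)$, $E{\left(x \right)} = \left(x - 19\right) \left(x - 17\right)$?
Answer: $\frac{259}{16} \approx 16.188$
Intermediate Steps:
$E{\left(x \right)} = \left(-19 + x\right) \left(-17 + x\right)$
$H{\left(Z,R \right)} = 2 R \left(-1 + Z\right)$
$w = \frac{1}{80}$ ($w = \frac{1}{2 \cdot 5 \left(-1 + 9\right)} = \frac{1}{2 \cdot 5 \cdot 8} = \frac{1}{80} \approx 0.0125$)
$E{\left(-18 \right)} w = \left(323 + \left(-18\right)^{2} - -648\right) \frac{1}{80} = \left(323 + 324 + 648\right) \frac{1}{80} = 1295 \cdot \frac{1}{80} = \frac{259}{16}$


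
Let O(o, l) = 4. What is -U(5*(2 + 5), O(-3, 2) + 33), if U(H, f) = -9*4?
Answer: 36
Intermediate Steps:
U(H, f) = -36
-U(5*(2 + 5), O(-3, 2) + 33) = -1*(-36) = 36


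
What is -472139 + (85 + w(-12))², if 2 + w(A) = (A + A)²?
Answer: -37858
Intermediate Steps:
w(A) = -2 + 4*A² (w(A) = -2 + (A + A)² = -2 + (2*A)² = -2 + 4*A²)
-472139 + (85 + w(-12))² = -472139 + (85 + (-2 + 4*(-12)²))² = -472139 + (85 + (-2 + 4*144))² = -472139 + (85 + (-2 + 576))² = -472139 + (85 + 574)² = -472139 + 659² = -472139 + 434281 = -37858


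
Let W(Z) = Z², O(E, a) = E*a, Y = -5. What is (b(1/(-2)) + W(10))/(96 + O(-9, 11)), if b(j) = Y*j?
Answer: -205/6 ≈ -34.167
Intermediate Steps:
b(j) = -5*j
(b(1/(-2)) + W(10))/(96 + O(-9, 11)) = (-5/(-2) + 10²)/(96 - 9*11) = (-5*(-½) + 100)/(96 - 99) = (5/2 + 100)/(-3) = -⅓*205/2 = -205/6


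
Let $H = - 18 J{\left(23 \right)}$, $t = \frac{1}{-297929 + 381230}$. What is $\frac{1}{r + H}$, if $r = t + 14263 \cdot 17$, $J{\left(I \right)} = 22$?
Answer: $\frac{83301}{20165089576} \approx 4.131 \cdot 10^{-6}$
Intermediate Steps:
$t = \frac{1}{83301} \approx 1.2005 \cdot 10^{-5}$
$r = \frac{20198076772}{83301}$ ($r = \frac{1}{83301} + 14263 \cdot 17 = \frac{1}{83301} + 242471 = \frac{20198076772}{83301} \approx 2.4247 \cdot 10^{5}$)
$H = -396$ ($H = \left(-18\right) 22 = -396$)
$\frac{1}{r + H} = \frac{1}{\frac{20198076772}{83301} - 396} = \frac{1}{\frac{20165089576}{83301}} = \frac{83301}{20165089576}$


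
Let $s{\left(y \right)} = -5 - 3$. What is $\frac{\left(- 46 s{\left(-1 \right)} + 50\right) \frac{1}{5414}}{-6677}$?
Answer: $- \frac{19}{1643149} \approx -1.1563 \cdot 10^{-5}$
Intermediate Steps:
$s{\left(y \right)} = -8$ ($s{\left(y \right)} = -5 - 3 = -8$)
$\frac{\left(- 46 s{\left(-1 \right)} + 50\right) \frac{1}{5414}}{-6677} = \frac{\left(\left(-46\right) \left(-8\right) + 50\right) \frac{1}{5414}}{-6677} = \left(368 + 50\right) \frac{1}{5414} \left(- \frac{1}{6677}\right) = 418 \cdot \frac{1}{5414} \left(- \frac{1}{6677}\right) = \frac{209}{2707} \left(- \frac{1}{6677}\right) = - \frac{19}{1643149}$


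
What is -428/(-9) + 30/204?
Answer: 14597/306 ≈ 47.703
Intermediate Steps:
-428/(-9) + 30/204 = -428*(-1/9) + 30*(1/204) = 428/9 + 5/34 = 14597/306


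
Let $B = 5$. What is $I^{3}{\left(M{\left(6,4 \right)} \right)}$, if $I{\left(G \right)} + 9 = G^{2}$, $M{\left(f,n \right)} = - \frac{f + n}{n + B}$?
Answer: $- \frac{248858189}{531441} \approx -468.27$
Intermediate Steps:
$M{\left(f,n \right)} = - \frac{f + n}{5 + n}$ ($M{\left(f,n \right)} = - \frac{f + n}{n + 5} = - \frac{f + n}{5 + n}$)
$I{\left(G \right)} = -9 + G^{2}$
$I^{3}{\left(M{\left(6,4 \right)} \right)} = \left(-9 + \left(\frac{\left(-1\right) 6 - 4}{5 + 4}\right)^{2}\right)^{3} = \left(-9 + \left(\frac{-6 - 4}{9}\right)^{2}\right)^{3} = \left(-9 + \left(\frac{1}{9} \left(-10\right)\right)^{2}\right)^{3} = \left(-9 + \left(- \frac{10}{9}\right)^{2}\right)^{3} = \left(-9 + \frac{100}{81}\right)^{3} = \left(- \frac{629}{81}\right)^{3} = - \frac{248858189}{531441}$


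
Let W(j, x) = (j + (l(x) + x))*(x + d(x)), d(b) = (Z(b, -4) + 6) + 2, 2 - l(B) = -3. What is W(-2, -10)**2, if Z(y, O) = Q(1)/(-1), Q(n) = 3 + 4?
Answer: 3969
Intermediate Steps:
Q(n) = 7
l(B) = 5 (l(B) = 2 - 1*(-3) = 2 + 3 = 5)
Z(y, O) = -7 (Z(y, O) = 7/(-1) = 7*(-1) = -7)
d(b) = 1 (d(b) = (-7 + 6) + 2 = -1 + 2 = 1)
W(j, x) = (1 + x)*(5 + j + x) (W(j, x) = (j + (5 + x))*(x + 1) = (5 + j + x)*(1 + x) = (1 + x)*(5 + j + x))
W(-2, -10)**2 = (5 - 2 + (-10)**2 + 6*(-10) - 2*(-10))**2 = (5 - 2 + 100 - 60 + 20)**2 = 63**2 = 3969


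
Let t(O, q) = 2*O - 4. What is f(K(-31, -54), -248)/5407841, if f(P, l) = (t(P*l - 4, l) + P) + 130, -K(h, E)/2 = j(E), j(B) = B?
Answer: -53342/5407841 ≈ -0.0098638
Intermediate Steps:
K(h, E) = -2*E
t(O, q) = -4 + 2*O
f(P, l) = 118 + P + 2*P*l (f(P, l) = ((-4 + 2*(P*l - 4)) + P) + 130 = ((-4 + 2*(-4 + P*l)) + P) + 130 = ((-4 + (-8 + 2*P*l)) + P) + 130 = ((-12 + 2*P*l) + P) + 130 = (-12 + P + 2*P*l) + 130 = 118 + P + 2*P*l)
f(K(-31, -54), -248)/5407841 = (118 - 2*(-54) + 2*(-2*(-54))*(-248))/5407841 = (118 + 108 + 2*108*(-248))*(1/5407841) = (118 + 108 - 53568)*(1/5407841) = -53342*1/5407841 = -53342/5407841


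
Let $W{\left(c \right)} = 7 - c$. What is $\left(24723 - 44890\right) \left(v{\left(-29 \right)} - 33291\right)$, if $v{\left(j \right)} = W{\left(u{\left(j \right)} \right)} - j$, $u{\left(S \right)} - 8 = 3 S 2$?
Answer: $667305863$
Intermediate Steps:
$u{\left(S \right)} = 8 + 6 S$ ($u{\left(S \right)} = 8 + 3 S 2 = 8 + 6 S$)
$v{\left(j \right)} = -1 - 7 j$ ($v{\left(j \right)} = \left(7 - \left(8 + 6 j\right)\right) - j = \left(-1 - 6 j\right) - j = -1 - 7 j$)
$\left(24723 - 44890\right) \left(v{\left(-29 \right)} - 33291\right) = \left(24723 - 44890\right) \left(\left(-1 - -203\right) - 33291\right) = - 20167 \left(\left(-1 + 203\right) - 33291\right) = - 20167 \left(202 - 33291\right) = \left(-20167\right) \left(-33089\right) = 667305863$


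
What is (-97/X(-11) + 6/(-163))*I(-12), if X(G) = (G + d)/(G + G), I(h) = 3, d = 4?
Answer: -1043652/1141 ≈ -914.68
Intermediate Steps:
X(G) = (4 + G)/(2*G) (X(G) = (G + 4)/(G + G) = (4 + G)/((2*G)) = (4 + G)*(1/(2*G)) = (4 + G)/(2*G))
(-97/X(-11) + 6/(-163))*I(-12) = (-97*(-22/(4 - 11)) + 6/(-163))*3 = (-97/((1/2)*(-1/11)*(-7)) + 6*(-1/163))*3 = (-97/7/22 - 6/163)*3 = (-97*22/7 - 6/163)*3 = (-2134/7 - 6/163)*3 = -347884/1141*3 = -1043652/1141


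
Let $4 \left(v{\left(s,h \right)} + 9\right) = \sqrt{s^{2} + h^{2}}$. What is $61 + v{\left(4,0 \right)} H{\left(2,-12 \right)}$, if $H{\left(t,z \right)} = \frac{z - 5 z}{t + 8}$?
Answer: $\frac{113}{5} \approx 22.6$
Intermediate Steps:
$v{\left(s,h \right)} = -9 + \frac{\sqrt{h^{2} + s^{2}}}{4}$ ($v{\left(s,h \right)} = -9 + \frac{\sqrt{s^{2} + h^{2}}}{4} = -9 + \frac{\sqrt{h^{2} + s^{2}}}{4}$)
$H{\left(t,z \right)} = - \frac{4 z}{8 + t}$ ($H{\left(t,z \right)} = \frac{\left(-4\right) z}{8 + t} = - \frac{4 z}{8 + t}$)
$61 + v{\left(4,0 \right)} H{\left(2,-12 \right)} = 61 + \left(-9 + \frac{\sqrt{0^{2} + 4^{2}}}{4}\right) \left(\left(-4\right) \left(-12\right) \frac{1}{8 + 2}\right) = 61 + \left(-9 + \frac{\sqrt{0 + 16}}{4}\right) \left(\left(-4\right) \left(-12\right) \frac{1}{10}\right) = 61 + \left(-9 + \frac{\sqrt{16}}{4}\right) \left(\left(-4\right) \left(-12\right) \frac{1}{10}\right) = 61 + \left(-9 + \frac{1}{4} \cdot 4\right) \frac{24}{5} = 61 + \left(-9 + 1\right) \frac{24}{5} = 61 - \frac{192}{5} = \frac{113}{5}$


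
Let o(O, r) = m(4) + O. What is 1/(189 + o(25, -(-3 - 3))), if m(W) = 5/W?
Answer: 4/861 ≈ 0.0046458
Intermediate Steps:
o(O, r) = 5/4 + O
1/(189 + o(25, -(-3 - 3))) = 1/(189 + (5/4 + 25)) = 1/(189 + 105/4) = 1/(861/4) = 4/861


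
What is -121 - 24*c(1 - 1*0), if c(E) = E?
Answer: -145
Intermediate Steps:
-121 - 24*c(1 - 1*0) = -121 - 24*(1 - 1*0) = -121 - 24*(1 + 0) = -121 - 24*1 = -121 - 24 = -145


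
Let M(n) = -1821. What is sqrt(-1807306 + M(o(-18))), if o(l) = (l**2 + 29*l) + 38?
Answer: I*sqrt(1809127) ≈ 1345.0*I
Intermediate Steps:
o(l) = 38 + l**2 + 29*l
sqrt(-1807306 + M(o(-18))) = sqrt(-1807306 - 1821) = sqrt(-1809127) = I*sqrt(1809127)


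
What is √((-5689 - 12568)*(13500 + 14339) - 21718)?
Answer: I*√508278341 ≈ 22545.0*I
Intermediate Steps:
√((-5689 - 12568)*(13500 + 14339) - 21718) = √(-18257*27839 - 21718) = √(-508256623 - 21718) = √(-508278341) = I*√508278341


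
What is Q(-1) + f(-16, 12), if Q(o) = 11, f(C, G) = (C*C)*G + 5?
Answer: 3088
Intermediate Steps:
f(C, G) = 5 + G*C² (f(C, G) = C²*G + 5 = G*C² + 5 = 5 + G*C²)
Q(-1) + f(-16, 12) = 11 + (5 + 12*(-16)²) = 11 + (5 + 12*256) = 11 + (5 + 3072) = 11 + 3077 = 3088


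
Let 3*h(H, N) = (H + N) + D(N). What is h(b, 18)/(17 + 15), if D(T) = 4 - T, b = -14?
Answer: -5/48 ≈ -0.10417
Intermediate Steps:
h(H, N) = 4/3 + H/3 (h(H, N) = ((H + N) + (4 - N))/3 = (4 + H)/3 = 4/3 + H/3)
h(b, 18)/(17 + 15) = (4/3 + (1/3)*(-14))/(17 + 15) = (4/3 - 14/3)/32 = (1/32)*(-10/3) = -5/48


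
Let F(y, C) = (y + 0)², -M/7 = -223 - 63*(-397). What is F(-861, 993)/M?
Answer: -105903/24788 ≈ -4.2723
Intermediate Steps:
M = -173516 (M = -7*(-223 - 63*(-397)) = -7*(-223 + 25011) = -7*24788 = -173516)
F(y, C) = y²
F(-861, 993)/M = (-861)²/(-173516) = 741321*(-1/173516) = -105903/24788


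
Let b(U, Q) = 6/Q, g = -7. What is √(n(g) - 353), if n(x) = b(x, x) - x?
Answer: 2*I*√4249/7 ≈ 18.624*I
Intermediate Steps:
n(x) = -x + 6/x (n(x) = 6/x - x = -x + 6/x)
√(n(g) - 353) = √((-1*(-7) + 6/(-7)) - 353) = √((7 + 6*(-⅐)) - 353) = √((7 - 6/7) - 353) = √(43/7 - 353) = √(-2428/7) = 2*I*√4249/7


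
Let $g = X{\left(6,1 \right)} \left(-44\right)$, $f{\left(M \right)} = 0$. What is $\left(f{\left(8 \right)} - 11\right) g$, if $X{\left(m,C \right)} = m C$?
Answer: $2904$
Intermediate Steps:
$X{\left(m,C \right)} = C m$
$g = -264$ ($g = 1 \cdot 6 \left(-44\right) = 6 \left(-44\right) = -264$)
$\left(f{\left(8 \right)} - 11\right) g = \left(0 - 11\right) \left(-264\right) = \left(-11\right) \left(-264\right) = 2904$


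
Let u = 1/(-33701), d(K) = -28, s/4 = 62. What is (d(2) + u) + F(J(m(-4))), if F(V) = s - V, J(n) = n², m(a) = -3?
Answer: 7110910/33701 ≈ 211.00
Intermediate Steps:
s = 248 (s = 4*62 = 248)
u = -1/33701 ≈ -2.9673e-5
F(V) = 248 - V
(d(2) + u) + F(J(m(-4))) = (-28 - 1/33701) + (248 - 1*(-3)²) = -943629/33701 + (248 - 1*9) = -943629/33701 + (248 - 9) = -943629/33701 + 239 = 7110910/33701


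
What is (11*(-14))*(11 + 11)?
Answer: -3388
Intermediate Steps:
(11*(-14))*(11 + 11) = -154*22 = -3388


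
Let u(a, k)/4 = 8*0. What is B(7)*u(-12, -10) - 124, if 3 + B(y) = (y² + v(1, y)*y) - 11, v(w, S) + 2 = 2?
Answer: -124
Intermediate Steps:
u(a, k) = 0 (u(a, k) = 4*(8*0) = 4*0 = 0)
v(w, S) = 0 (v(w, S) = -2 + 2 = 0)
B(y) = -14 + y² (B(y) = -3 + ((y² + 0*y) - 11) = -3 + ((y² + 0) - 11) = -3 + (y² - 11) = -3 + (-11 + y²) = -14 + y²)
B(7)*u(-12, -10) - 124 = (-14 + 7²)*0 - 124 = (-14 + 49)*0 - 124 = 35*0 - 124 = 0 - 124 = -124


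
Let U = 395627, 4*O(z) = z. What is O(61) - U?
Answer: -1582447/4 ≈ -3.9561e+5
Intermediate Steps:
O(z) = z/4
O(61) - U = (1/4)*61 - 1*395627 = 61/4 - 395627 = -1582447/4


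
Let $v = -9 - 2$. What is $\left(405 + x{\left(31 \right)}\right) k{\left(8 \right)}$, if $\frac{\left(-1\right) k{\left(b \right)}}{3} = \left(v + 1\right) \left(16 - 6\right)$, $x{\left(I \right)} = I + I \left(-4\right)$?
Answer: $93600$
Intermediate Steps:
$x{\left(I \right)} = - 3 I$ ($x{\left(I \right)} = I - 4 I = - 3 I$)
$v = -11$ ($v = -9 - 2 = -11$)
$k{\left(b \right)} = 300$ ($k{\left(b \right)} = - 3 \left(-11 + 1\right) \left(16 - 6\right) = - 3 \left(\left(-10\right) 10\right) = \left(-3\right) \left(-100\right) = 300$)
$\left(405 + x{\left(31 \right)}\right) k{\left(8 \right)} = \left(405 - 93\right) 300 = 312 \cdot 300 = 93600$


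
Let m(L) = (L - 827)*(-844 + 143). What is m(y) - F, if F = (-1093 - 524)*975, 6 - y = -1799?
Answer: 890997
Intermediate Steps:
y = 1805 (y = 6 - 1*(-1799) = 6 + 1799 = 1805)
m(L) = 579727 - 701*L (m(L) = (-827 + L)*(-701) = 579727 - 701*L)
F = -1576575 (F = -1617*975 = -1576575)
m(y) - F = (579727 - 701*1805) - 1*(-1576575) = (579727 - 1265305) + 1576575 = -685578 + 1576575 = 890997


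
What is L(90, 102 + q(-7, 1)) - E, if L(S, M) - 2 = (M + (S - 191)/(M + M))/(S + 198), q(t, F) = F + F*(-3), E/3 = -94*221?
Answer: 398875811/6400 ≈ 62324.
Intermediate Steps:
E = -62322 (E = 3*(-94*221) = 3*(-20774) = -62322)
q(t, F) = -2*F (q(t, F) = F - 3*F = -2*F)
L(S, M) = 2 + (M + (-191 + S)/(2*M))/(198 + S) (L(S, M) = 2 + (M + (S - 191)/(M + M))/(S + 198) = 2 + (M + (-191 + S)/((2*M)))/(198 + S) = 2 + (M + (-191 + S)*(1/(2*M)))/(198 + S) = 2 + (M + (-191 + S)/(2*M))/(198 + S))
L(90, 102 + q(-7, 1)) - E = (-191 + 90 + 2*(102 - 2*1)² + 792*(102 - 2*1) + 4*(102 - 2*1)*90)/(2*(102 - 2*1)*(198 + 90)) - 1*(-62322) = (½)*(-191 + 90 + 2*(102 - 2)² + 792*(102 - 2) + 4*(102 - 2)*90)/((102 - 2)*288) + 62322 = (½)*(1/288)*(-191 + 90 + 2*100² + 792*100 + 4*100*90)/100 + 62322 = (½)*(1/100)*(1/288)*(-191 + 90 + 2*10000 + 79200 + 36000) + 62322 = (½)*(1/100)*(1/288)*(-191 + 90 + 20000 + 79200 + 36000) + 62322 = (½)*(1/100)*(1/288)*135099 + 62322 = 15011/6400 + 62322 = 398875811/6400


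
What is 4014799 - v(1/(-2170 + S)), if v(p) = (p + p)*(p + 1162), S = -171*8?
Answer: 25127514938033/6258722 ≈ 4.0148e+6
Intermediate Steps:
S = -1368
v(p) = 2*p*(1162 + p) (v(p) = (2*p)*(1162 + p) = 2*p*(1162 + p))
4014799 - v(1/(-2170 + S)) = 4014799 - 2*(1162 + 1/(-2170 - 1368))/(-2170 - 1368) = 4014799 - 2*(1162 + 1/(-3538))/(-3538) = 4014799 - 2*(-1)*(1162 - 1/3538)/3538 = 4014799 - 2*(-1)*4111155/(3538*3538) = 4014799 - 1*(-4111155/6258722) = 4014799 + 4111155/6258722 = 25127514938033/6258722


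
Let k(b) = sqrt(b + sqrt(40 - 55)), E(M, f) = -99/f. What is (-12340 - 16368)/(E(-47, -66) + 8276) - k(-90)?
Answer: -57416/16555 - sqrt(-90 + I*sqrt(15)) ≈ -3.6723 - 9.489*I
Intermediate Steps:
k(b) = sqrt(b + I*sqrt(15)) (k(b) = sqrt(b + sqrt(-15)) = sqrt(b + I*sqrt(15)))
(-12340 - 16368)/(E(-47, -66) + 8276) - k(-90) = (-12340 - 16368)/(-99/(-66) + 8276) - sqrt(-90 + I*sqrt(15)) = -28708/(-99*(-1/66) + 8276) - sqrt(-90 + I*sqrt(15)) = -28708/(3/2 + 8276) - sqrt(-90 + I*sqrt(15)) = -28708/16555/2 - sqrt(-90 + I*sqrt(15)) = -28708*2/16555 - sqrt(-90 + I*sqrt(15)) = -57416/16555 - sqrt(-90 + I*sqrt(15))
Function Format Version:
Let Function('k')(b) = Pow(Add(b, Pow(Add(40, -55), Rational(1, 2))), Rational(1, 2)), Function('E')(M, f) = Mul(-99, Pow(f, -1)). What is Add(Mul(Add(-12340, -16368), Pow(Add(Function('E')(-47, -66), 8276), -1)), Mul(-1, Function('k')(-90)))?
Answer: Add(Rational(-57416, 16555), Mul(-1, Pow(Add(-90, Mul(I, Pow(15, Rational(1, 2)))), Rational(1, 2)))) ≈ Add(-3.6723, Mul(-9.4890, I))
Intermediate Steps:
Function('k')(b) = Pow(Add(b, Mul(I, Pow(15, Rational(1, 2)))), Rational(1, 2)) (Function('k')(b) = Pow(Add(b, Pow(-15, Rational(1, 2))), Rational(1, 2)) = Pow(Add(b, Mul(I, Pow(15, Rational(1, 2)))), Rational(1, 2)))
Add(Mul(Add(-12340, -16368), Pow(Add(Function('E')(-47, -66), 8276), -1)), Mul(-1, Function('k')(-90))) = Add(Mul(Add(-12340, -16368), Pow(Add(Mul(-99, Pow(-66, -1)), 8276), -1)), Mul(-1, Pow(Add(-90, Mul(I, Pow(15, Rational(1, 2)))), Rational(1, 2)))) = Add(Mul(-28708, Pow(Add(Mul(-99, Rational(-1, 66)), 8276), -1)), Mul(-1, Pow(Add(-90, Mul(I, Pow(15, Rational(1, 2)))), Rational(1, 2)))) = Add(Mul(-28708, Pow(Add(Rational(3, 2), 8276), -1)), Mul(-1, Pow(Add(-90, Mul(I, Pow(15, Rational(1, 2)))), Rational(1, 2)))) = Add(Mul(-28708, Pow(Rational(16555, 2), -1)), Mul(-1, Pow(Add(-90, Mul(I, Pow(15, Rational(1, 2)))), Rational(1, 2)))) = Add(Mul(-28708, Rational(2, 16555)), Mul(-1, Pow(Add(-90, Mul(I, Pow(15, Rational(1, 2)))), Rational(1, 2)))) = Add(Rational(-57416, 16555), Mul(-1, Pow(Add(-90, Mul(I, Pow(15, Rational(1, 2)))), Rational(1, 2))))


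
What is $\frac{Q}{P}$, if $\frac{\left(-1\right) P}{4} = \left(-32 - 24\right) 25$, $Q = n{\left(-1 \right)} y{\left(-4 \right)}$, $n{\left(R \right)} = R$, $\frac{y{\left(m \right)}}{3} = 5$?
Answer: $- \frac{3}{1120} \approx -0.0026786$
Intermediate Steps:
$y{\left(m \right)} = 15$ ($y{\left(m \right)} = 3 \cdot 5 = 15$)
$Q = -15$ ($Q = \left(-1\right) 15 = -15$)
$P = 5600$ ($P = - 4 \left(-32 - 24\right) 25 = - 4 \left(\left(-56\right) 25\right) = \left(-4\right) \left(-1400\right) = 5600$)
$\frac{Q}{P} = - \frac{15}{5600} = \left(-15\right) \frac{1}{5600} = - \frac{3}{1120}$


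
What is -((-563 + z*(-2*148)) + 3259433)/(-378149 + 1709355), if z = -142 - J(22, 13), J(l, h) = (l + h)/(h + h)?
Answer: -21458453/8652839 ≈ -2.4799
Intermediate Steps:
J(l, h) = (h + l)/(2*h) (J(l, h) = (h + l)/((2*h)) = (h + l)*(1/(2*h)) = (h + l)/(2*h))
z = -3727/26 (z = -142 - (13 + 22)/(2*13) = -142 - 35/(2*13) = -142 - 1*35/26 = -142 - 35/26 = -3727/26 ≈ -143.35)
-((-563 + z*(-2*148)) + 3259433)/(-378149 + 1709355) = -((-563 - (-3727)*148/13) + 3259433)/(-378149 + 1709355) = -((-563 - 3727/26*(-296)) + 3259433)/1331206 = -((-563 + 551596/13) + 3259433)/1331206 = -(544277/13 + 3259433)/1331206 = -42916906/(13*1331206) = -1*21458453/8652839 = -21458453/8652839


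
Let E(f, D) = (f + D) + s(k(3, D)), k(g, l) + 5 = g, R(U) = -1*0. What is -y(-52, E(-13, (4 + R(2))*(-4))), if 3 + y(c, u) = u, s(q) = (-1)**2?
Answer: 31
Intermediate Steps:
R(U) = 0
k(g, l) = -5 + g
s(q) = 1
E(f, D) = 1 + D + f (E(f, D) = (f + D) + 1 = (D + f) + 1 = 1 + D + f)
y(c, u) = -3 + u
-y(-52, E(-13, (4 + R(2))*(-4))) = -(-3 + (1 + (4 + 0)*(-4) - 13)) = -(-3 + (1 + 4*(-4) - 13)) = -(-3 + (1 - 16 - 13)) = -(-3 - 28) = -1*(-31) = 31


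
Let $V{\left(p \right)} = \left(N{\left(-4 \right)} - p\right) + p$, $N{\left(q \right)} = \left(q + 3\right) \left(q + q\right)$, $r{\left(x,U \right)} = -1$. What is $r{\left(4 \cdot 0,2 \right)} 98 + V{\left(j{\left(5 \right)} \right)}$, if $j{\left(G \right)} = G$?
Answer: $-90$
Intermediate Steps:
$N{\left(q \right)} = 2 q \left(3 + q\right)$ ($N{\left(q \right)} = \left(3 + q\right) 2 q = 2 q \left(3 + q\right)$)
$V{\left(p \right)} = 8$ ($V{\left(p \right)} = \left(2 \left(-4\right) \left(3 - 4\right) - p\right) + p = \left(2 \left(-4\right) \left(-1\right) - p\right) + p = \left(8 - p\right) + p = 8$)
$r{\left(4 \cdot 0,2 \right)} 98 + V{\left(j{\left(5 \right)} \right)} = \left(-1\right) 98 + 8 = -98 + 8 = -90$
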